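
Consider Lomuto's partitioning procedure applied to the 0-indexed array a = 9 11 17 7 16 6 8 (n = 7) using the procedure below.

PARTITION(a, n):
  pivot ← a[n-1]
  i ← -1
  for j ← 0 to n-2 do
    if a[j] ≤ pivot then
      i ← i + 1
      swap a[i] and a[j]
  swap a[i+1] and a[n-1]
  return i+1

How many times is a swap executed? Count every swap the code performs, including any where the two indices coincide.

pivot=8, i=-1
j=0: 9>8, skip
j=1: 11>8, skip
j=2: 17>8, skip
j=3: 7≤8, i=0, swap(0,3) ⇒ 7 11 17 9 16 6 8
j=4: 16>8, skip
j=5: 6≤8, i=1, swap(1,5) ⇒ 7 6 17 9 16 11 8
swap(2,6) ⇒ 7 6 8 9 16 11 17; return 2

3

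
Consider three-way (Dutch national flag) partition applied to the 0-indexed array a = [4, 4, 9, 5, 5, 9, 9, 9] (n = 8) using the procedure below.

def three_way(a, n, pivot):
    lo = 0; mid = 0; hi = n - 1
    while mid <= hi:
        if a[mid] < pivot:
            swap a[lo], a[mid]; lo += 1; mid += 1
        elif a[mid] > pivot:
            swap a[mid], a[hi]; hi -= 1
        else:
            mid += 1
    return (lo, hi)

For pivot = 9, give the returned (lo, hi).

pivot = 9; lo=0, mid=0, hi=7
a[mid]=4<9: swap a[0],a[0]; lo=1,mid=1 → [4, 4, 9, 5, 5, 9, 9, 9]
a[mid]=4<9: swap a[1],a[1]; lo=2,mid=2 → [4, 4, 9, 5, 5, 9, 9, 9]
a[mid]=9=9: mid=3
a[mid]=5<9: swap a[2],a[3]; lo=3,mid=4 → [4, 4, 5, 9, 5, 9, 9, 9]
a[mid]=5<9: swap a[3],a[4]; lo=4,mid=5 → [4, 4, 5, 5, 9, 9, 9, 9]
a[mid]=9=9: mid=6
a[mid]=9=9: mid=7
a[mid]=9=9: mid=8
end: lo=4, hi=7; a = [4, 4, 5, 5, 9, 9, 9, 9]

(4, 7)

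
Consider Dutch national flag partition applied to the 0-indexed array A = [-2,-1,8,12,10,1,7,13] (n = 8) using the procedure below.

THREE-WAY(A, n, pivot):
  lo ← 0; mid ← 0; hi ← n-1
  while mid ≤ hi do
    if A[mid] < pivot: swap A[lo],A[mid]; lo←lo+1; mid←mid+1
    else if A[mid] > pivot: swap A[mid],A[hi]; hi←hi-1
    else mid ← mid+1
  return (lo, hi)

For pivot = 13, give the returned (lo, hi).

pivot = 13; lo=0, mid=0, hi=7
A[mid]=-2<13: swap A[0],A[0]; lo=1,mid=1 → [-2,-1,8,12,10,1,7,13]
A[mid]=-1<13: swap A[1],A[1]; lo=2,mid=2 → [-2,-1,8,12,10,1,7,13]
A[mid]=8<13: swap A[2],A[2]; lo=3,mid=3 → [-2,-1,8,12,10,1,7,13]
A[mid]=12<13: swap A[3],A[3]; lo=4,mid=4 → [-2,-1,8,12,10,1,7,13]
A[mid]=10<13: swap A[4],A[4]; lo=5,mid=5 → [-2,-1,8,12,10,1,7,13]
A[mid]=1<13: swap A[5],A[5]; lo=6,mid=6 → [-2,-1,8,12,10,1,7,13]
A[mid]=7<13: swap A[6],A[6]; lo=7,mid=7 → [-2,-1,8,12,10,1,7,13]
A[mid]=13=13: mid=8
end: lo=7, hi=7; A = [-2,-1,8,12,10,1,7,13]

(7, 7)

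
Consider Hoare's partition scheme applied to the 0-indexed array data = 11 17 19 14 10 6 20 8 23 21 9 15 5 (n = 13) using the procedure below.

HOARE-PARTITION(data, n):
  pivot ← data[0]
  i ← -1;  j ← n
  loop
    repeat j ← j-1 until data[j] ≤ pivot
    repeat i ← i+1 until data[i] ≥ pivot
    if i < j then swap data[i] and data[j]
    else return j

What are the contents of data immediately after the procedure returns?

pivot=11
j stops at 12 (5), i stops at 0 (11); swap ⇒ 5 17 19 14 10 6 20 8 23 21 9 15 11
j stops at 10 (9), i stops at 1 (17); swap ⇒ 5 9 19 14 10 6 20 8 23 21 17 15 11
j stops at 7 (8), i stops at 2 (19); swap ⇒ 5 9 8 14 10 6 20 19 23 21 17 15 11
j stops at 5 (6), i stops at 3 (14); swap ⇒ 5 9 8 6 10 14 20 19 23 21 17 15 11
j stops at 4, i stops at 5; i≥j ⇒ return 4. data=5 9 8 6 10 14 20 19 23 21 17 15 11

5 9 8 6 10 14 20 19 23 21 17 15 11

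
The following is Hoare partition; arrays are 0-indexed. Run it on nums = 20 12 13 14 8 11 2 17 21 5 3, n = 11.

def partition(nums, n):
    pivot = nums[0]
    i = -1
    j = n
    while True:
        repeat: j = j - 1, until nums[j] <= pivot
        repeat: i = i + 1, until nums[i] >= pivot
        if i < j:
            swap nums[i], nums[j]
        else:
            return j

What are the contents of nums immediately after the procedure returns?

3 12 13 14 8 11 2 17 5 21 20

pivot = nums[0] = 20; i = -1, j = 11
j→10 (nums[10]=3≤20), i→0 (nums[0]=20≥20); i<j, swap → 3 12 13 14 8 11 2 17 21 5 20
j→9 (nums[9]=5≤20), i→8 (nums[8]=21≥20); i<j, swap → 3 12 13 14 8 11 2 17 5 21 20
j→8, i→9; i≥j, return j=8. nums = 3 12 13 14 8 11 2 17 5 21 20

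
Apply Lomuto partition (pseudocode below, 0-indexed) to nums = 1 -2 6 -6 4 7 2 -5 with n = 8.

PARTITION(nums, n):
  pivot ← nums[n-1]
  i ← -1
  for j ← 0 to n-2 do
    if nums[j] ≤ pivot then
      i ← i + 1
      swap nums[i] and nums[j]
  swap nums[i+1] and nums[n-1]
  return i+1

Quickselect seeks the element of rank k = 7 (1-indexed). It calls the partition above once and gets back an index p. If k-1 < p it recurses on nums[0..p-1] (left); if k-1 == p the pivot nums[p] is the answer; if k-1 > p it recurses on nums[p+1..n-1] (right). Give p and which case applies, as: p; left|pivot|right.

pivot = nums[7] = -5; i = -1
j=0: nums[0]=1 > -5 → no swap
j=1: nums[1]=-2 > -5 → no swap
j=2: nums[2]=6 > -5 → no swap
j=3: nums[3]=-6 ≤ -5 → i=0, swap nums[0],nums[3] → -6 -2 6 1 4 7 2 -5
j=4: nums[4]=4 > -5 → no swap
j=5: nums[5]=7 > -5 → no swap
j=6: nums[6]=2 > -5 → no swap
final swap nums[1],nums[7] → -6 -5 6 1 4 7 2 -2; return 1
p = 1; k-1 = 6 > 1 ⇒ right

1; right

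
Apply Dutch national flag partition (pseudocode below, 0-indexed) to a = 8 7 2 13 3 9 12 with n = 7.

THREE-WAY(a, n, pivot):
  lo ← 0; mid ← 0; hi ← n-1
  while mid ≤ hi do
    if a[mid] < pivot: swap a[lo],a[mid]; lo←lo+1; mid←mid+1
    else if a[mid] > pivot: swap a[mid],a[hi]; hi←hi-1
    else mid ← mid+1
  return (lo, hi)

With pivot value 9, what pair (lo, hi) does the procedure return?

(4, 4)

pivot = 9; lo=0, mid=0, hi=6
a[mid]=8<9: swap a[0],a[0]; lo=1,mid=1 → 8 7 2 13 3 9 12
a[mid]=7<9: swap a[1],a[1]; lo=2,mid=2 → 8 7 2 13 3 9 12
a[mid]=2<9: swap a[2],a[2]; lo=3,mid=3 → 8 7 2 13 3 9 12
a[mid]=13>9: swap a[3],a[6]; hi=5 → 8 7 2 12 3 9 13
a[mid]=12>9: swap a[3],a[5]; hi=4 → 8 7 2 9 3 12 13
a[mid]=9=9: mid=4
a[mid]=3<9: swap a[3],a[4]; lo=4,mid=5 → 8 7 2 3 9 12 13
end: lo=4, hi=4; a = 8 7 2 3 9 12 13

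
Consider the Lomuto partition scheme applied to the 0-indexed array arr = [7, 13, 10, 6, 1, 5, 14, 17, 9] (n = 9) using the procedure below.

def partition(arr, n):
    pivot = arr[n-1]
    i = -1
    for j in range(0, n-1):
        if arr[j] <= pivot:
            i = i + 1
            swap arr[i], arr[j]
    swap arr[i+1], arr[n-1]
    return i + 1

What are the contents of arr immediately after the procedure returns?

pivot = arr[8] = 9; i = -1
j=0: arr[0]=7 ≤ 9 → i=0, swap arr[0],arr[0] (no change) → [7, 13, 10, 6, 1, 5, 14, 17, 9]
j=1: arr[1]=13 > 9 → no swap
j=2: arr[2]=10 > 9 → no swap
j=3: arr[3]=6 ≤ 9 → i=1, swap arr[1],arr[3] → [7, 6, 10, 13, 1, 5, 14, 17, 9]
j=4: arr[4]=1 ≤ 9 → i=2, swap arr[2],arr[4] → [7, 6, 1, 13, 10, 5, 14, 17, 9]
j=5: arr[5]=5 ≤ 9 → i=3, swap arr[3],arr[5] → [7, 6, 1, 5, 10, 13, 14, 17, 9]
j=6: arr[6]=14 > 9 → no swap
j=7: arr[7]=17 > 9 → no swap
final swap arr[4],arr[8] → [7, 6, 1, 5, 9, 13, 14, 17, 10]; return 4

[7, 6, 1, 5, 9, 13, 14, 17, 10]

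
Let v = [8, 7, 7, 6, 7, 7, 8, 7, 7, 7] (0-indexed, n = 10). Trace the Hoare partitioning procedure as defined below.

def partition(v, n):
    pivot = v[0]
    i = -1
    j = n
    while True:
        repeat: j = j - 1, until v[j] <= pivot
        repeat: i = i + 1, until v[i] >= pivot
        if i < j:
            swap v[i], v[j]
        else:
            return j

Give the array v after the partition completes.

[7, 7, 7, 6, 7, 7, 7, 7, 8, 8]

pivot=8
j stops at 9 (7), i stops at 0 (8); swap ⇒ [7, 7, 7, 6, 7, 7, 8, 7, 7, 8]
j stops at 8 (7), i stops at 6 (8); swap ⇒ [7, 7, 7, 6, 7, 7, 7, 7, 8, 8]
j stops at 7, i stops at 8; i≥j ⇒ return 7. v=[7, 7, 7, 6, 7, 7, 7, 7, 8, 8]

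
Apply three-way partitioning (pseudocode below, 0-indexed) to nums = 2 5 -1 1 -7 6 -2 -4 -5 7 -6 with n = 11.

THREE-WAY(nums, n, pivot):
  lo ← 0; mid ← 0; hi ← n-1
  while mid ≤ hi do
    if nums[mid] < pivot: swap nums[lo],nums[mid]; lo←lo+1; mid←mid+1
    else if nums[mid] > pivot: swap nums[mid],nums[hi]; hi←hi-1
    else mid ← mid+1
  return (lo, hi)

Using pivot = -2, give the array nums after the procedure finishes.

-6 -5 -4 -7 -2 6 1 -1 7 5 2

lo=0 mid=0 hi=10
2>-2: swap(0,10), hi=9 ⇒ -6 5 -1 1 -7 6 -2 -4 -5 7 2
-6<-2: swap(0,0), lo=1 mid=1 ⇒ -6 5 -1 1 -7 6 -2 -4 -5 7 2
5>-2: swap(1,9), hi=8 ⇒ -6 7 -1 1 -7 6 -2 -4 -5 5 2
7>-2: swap(1,8), hi=7 ⇒ -6 -5 -1 1 -7 6 -2 -4 7 5 2
-5<-2: swap(1,1), lo=2 mid=2 ⇒ -6 -5 -1 1 -7 6 -2 -4 7 5 2
-1>-2: swap(2,7), hi=6 ⇒ -6 -5 -4 1 -7 6 -2 -1 7 5 2
-4<-2: swap(2,2), lo=3 mid=3 ⇒ -6 -5 -4 1 -7 6 -2 -1 7 5 2
1>-2: swap(3,6), hi=5 ⇒ -6 -5 -4 -2 -7 6 1 -1 7 5 2
-2=-2: mid=4
-7<-2: swap(3,4), lo=4 mid=5 ⇒ -6 -5 -4 -7 -2 6 1 -1 7 5 2
6>-2: swap(5,5), hi=4 ⇒ -6 -5 -4 -7 -2 6 1 -1 7 5 2
done. lo=4 hi=4; nums=-6 -5 -4 -7 -2 6 1 -1 7 5 2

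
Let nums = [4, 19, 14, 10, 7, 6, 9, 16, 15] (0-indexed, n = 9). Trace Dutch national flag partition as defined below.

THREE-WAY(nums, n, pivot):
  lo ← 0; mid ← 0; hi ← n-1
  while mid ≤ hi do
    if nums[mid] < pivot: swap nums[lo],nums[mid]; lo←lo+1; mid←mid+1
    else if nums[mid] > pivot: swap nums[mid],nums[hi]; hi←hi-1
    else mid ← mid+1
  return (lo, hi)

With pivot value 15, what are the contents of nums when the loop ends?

pivot = 15; lo=0, mid=0, hi=8
nums[mid]=4<15: swap nums[0],nums[0]; lo=1,mid=1 → [4, 19, 14, 10, 7, 6, 9, 16, 15]
nums[mid]=19>15: swap nums[1],nums[8]; hi=7 → [4, 15, 14, 10, 7, 6, 9, 16, 19]
nums[mid]=15=15: mid=2
nums[mid]=14<15: swap nums[1],nums[2]; lo=2,mid=3 → [4, 14, 15, 10, 7, 6, 9, 16, 19]
nums[mid]=10<15: swap nums[2],nums[3]; lo=3,mid=4 → [4, 14, 10, 15, 7, 6, 9, 16, 19]
nums[mid]=7<15: swap nums[3],nums[4]; lo=4,mid=5 → [4, 14, 10, 7, 15, 6, 9, 16, 19]
nums[mid]=6<15: swap nums[4],nums[5]; lo=5,mid=6 → [4, 14, 10, 7, 6, 15, 9, 16, 19]
nums[mid]=9<15: swap nums[5],nums[6]; lo=6,mid=7 → [4, 14, 10, 7, 6, 9, 15, 16, 19]
nums[mid]=16>15: swap nums[7],nums[7]; hi=6 → [4, 14, 10, 7, 6, 9, 15, 16, 19]
end: lo=6, hi=6; nums = [4, 14, 10, 7, 6, 9, 15, 16, 19]

[4, 14, 10, 7, 6, 9, 15, 16, 19]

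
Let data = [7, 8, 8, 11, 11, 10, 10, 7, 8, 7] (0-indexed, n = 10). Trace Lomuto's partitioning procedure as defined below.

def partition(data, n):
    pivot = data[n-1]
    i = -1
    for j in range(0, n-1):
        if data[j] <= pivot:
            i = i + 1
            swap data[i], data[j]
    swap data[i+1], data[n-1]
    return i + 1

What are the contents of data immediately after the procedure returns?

[7, 7, 7, 11, 11, 10, 10, 8, 8, 8]

pivot=7, i=-1
j=0: 7≤7, i=0, swap(0,0) ⇒ [7, 8, 8, 11, 11, 10, 10, 7, 8, 7]
j=1: 8>7, skip
j=2: 8>7, skip
j=3: 11>7, skip
j=4: 11>7, skip
j=5: 10>7, skip
j=6: 10>7, skip
j=7: 7≤7, i=1, swap(1,7) ⇒ [7, 7, 8, 11, 11, 10, 10, 8, 8, 7]
j=8: 8>7, skip
swap(2,9) ⇒ [7, 7, 7, 11, 11, 10, 10, 8, 8, 8]; return 2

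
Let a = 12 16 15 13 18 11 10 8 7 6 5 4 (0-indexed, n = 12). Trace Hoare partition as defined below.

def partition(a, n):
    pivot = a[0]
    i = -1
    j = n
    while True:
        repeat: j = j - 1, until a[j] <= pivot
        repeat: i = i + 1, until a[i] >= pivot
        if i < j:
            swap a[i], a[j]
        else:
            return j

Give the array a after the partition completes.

4 5 6 7 8 11 10 18 13 15 16 12

pivot=12
j stops at 11 (4), i stops at 0 (12); swap ⇒ 4 16 15 13 18 11 10 8 7 6 5 12
j stops at 10 (5), i stops at 1 (16); swap ⇒ 4 5 15 13 18 11 10 8 7 6 16 12
j stops at 9 (6), i stops at 2 (15); swap ⇒ 4 5 6 13 18 11 10 8 7 15 16 12
j stops at 8 (7), i stops at 3 (13); swap ⇒ 4 5 6 7 18 11 10 8 13 15 16 12
j stops at 7 (8), i stops at 4 (18); swap ⇒ 4 5 6 7 8 11 10 18 13 15 16 12
j stops at 6, i stops at 7; i≥j ⇒ return 6. a=4 5 6 7 8 11 10 18 13 15 16 12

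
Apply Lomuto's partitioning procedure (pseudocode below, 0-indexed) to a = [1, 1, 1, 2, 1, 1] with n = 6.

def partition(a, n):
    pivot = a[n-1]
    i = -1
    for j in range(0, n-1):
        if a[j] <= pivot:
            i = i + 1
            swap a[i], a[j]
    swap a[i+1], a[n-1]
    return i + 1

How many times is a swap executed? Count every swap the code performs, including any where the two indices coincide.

5

pivot=1, i=-1
j=0: 1≤1, i=0, swap(0,0) ⇒ [1, 1, 1, 2, 1, 1]
j=1: 1≤1, i=1, swap(1,1) ⇒ [1, 1, 1, 2, 1, 1]
j=2: 1≤1, i=2, swap(2,2) ⇒ [1, 1, 1, 2, 1, 1]
j=3: 2>1, skip
j=4: 1≤1, i=3, swap(3,4) ⇒ [1, 1, 1, 1, 2, 1]
swap(4,5) ⇒ [1, 1, 1, 1, 1, 2]; return 4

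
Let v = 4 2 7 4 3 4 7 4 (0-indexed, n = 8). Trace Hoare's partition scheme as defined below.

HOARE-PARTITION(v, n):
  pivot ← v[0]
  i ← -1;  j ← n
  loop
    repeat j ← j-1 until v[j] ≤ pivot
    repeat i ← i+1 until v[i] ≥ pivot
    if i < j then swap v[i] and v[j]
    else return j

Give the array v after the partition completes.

4 2 4 3 4 7 7 4

pivot = v[0] = 4; i = -1, j = 8
j→7 (v[7]=4≤4), i→0 (v[0]=4≥4); i<j, swap → 4 2 7 4 3 4 7 4
j→5 (v[5]=4≤4), i→2 (v[2]=7≥4); i<j, swap → 4 2 4 4 3 7 7 4
j→4 (v[4]=3≤4), i→3 (v[3]=4≥4); i<j, swap → 4 2 4 3 4 7 7 4
j→3, i→4; i≥j, return j=3. v = 4 2 4 3 4 7 7 4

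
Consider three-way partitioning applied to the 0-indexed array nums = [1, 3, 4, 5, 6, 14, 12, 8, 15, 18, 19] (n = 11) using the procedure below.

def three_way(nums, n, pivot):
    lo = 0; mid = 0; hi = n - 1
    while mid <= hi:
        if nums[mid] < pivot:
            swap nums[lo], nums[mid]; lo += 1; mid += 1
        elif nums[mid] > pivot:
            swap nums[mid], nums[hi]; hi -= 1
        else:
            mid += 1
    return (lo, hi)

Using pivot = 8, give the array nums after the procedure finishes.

[1, 3, 4, 5, 6, 8, 12, 15, 18, 19, 14]

pivot = 8; lo=0, mid=0, hi=10
nums[mid]=1<8: swap nums[0],nums[0]; lo=1,mid=1 → [1, 3, 4, 5, 6, 14, 12, 8, 15, 18, 19]
nums[mid]=3<8: swap nums[1],nums[1]; lo=2,mid=2 → [1, 3, 4, 5, 6, 14, 12, 8, 15, 18, 19]
nums[mid]=4<8: swap nums[2],nums[2]; lo=3,mid=3 → [1, 3, 4, 5, 6, 14, 12, 8, 15, 18, 19]
nums[mid]=5<8: swap nums[3],nums[3]; lo=4,mid=4 → [1, 3, 4, 5, 6, 14, 12, 8, 15, 18, 19]
nums[mid]=6<8: swap nums[4],nums[4]; lo=5,mid=5 → [1, 3, 4, 5, 6, 14, 12, 8, 15, 18, 19]
nums[mid]=14>8: swap nums[5],nums[10]; hi=9 → [1, 3, 4, 5, 6, 19, 12, 8, 15, 18, 14]
nums[mid]=19>8: swap nums[5],nums[9]; hi=8 → [1, 3, 4, 5, 6, 18, 12, 8, 15, 19, 14]
nums[mid]=18>8: swap nums[5],nums[8]; hi=7 → [1, 3, 4, 5, 6, 15, 12, 8, 18, 19, 14]
nums[mid]=15>8: swap nums[5],nums[7]; hi=6 → [1, 3, 4, 5, 6, 8, 12, 15, 18, 19, 14]
nums[mid]=8=8: mid=6
nums[mid]=12>8: swap nums[6],nums[6]; hi=5 → [1, 3, 4, 5, 6, 8, 12, 15, 18, 19, 14]
end: lo=5, hi=5; nums = [1, 3, 4, 5, 6, 8, 12, 15, 18, 19, 14]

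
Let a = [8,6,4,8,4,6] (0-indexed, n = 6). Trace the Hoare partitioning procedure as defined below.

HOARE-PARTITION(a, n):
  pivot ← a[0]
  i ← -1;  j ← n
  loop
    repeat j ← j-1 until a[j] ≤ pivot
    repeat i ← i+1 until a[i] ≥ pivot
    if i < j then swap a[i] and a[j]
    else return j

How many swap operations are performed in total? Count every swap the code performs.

2

pivot = a[0] = 8; i = -1, j = 6
j→5 (a[5]=6≤8), i→0 (a[0]=8≥8); i<j, swap → [6,6,4,8,4,8]
j→4 (a[4]=4≤8), i→3 (a[3]=8≥8); i<j, swap → [6,6,4,4,8,8]
j→3, i→4; i≥j, return j=3. a = [6,6,4,4,8,8]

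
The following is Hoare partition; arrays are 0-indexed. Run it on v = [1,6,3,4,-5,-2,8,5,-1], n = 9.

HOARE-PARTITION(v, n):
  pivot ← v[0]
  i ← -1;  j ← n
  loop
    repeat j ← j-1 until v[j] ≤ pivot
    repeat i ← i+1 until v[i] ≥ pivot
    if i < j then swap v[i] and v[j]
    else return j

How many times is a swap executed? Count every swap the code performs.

3

pivot = v[0] = 1; i = -1, j = 9
j→8 (v[8]=-1≤1), i→0 (v[0]=1≥1); i<j, swap → [-1,6,3,4,-5,-2,8,5,1]
j→5 (v[5]=-2≤1), i→1 (v[1]=6≥1); i<j, swap → [-1,-2,3,4,-5,6,8,5,1]
j→4 (v[4]=-5≤1), i→2 (v[2]=3≥1); i<j, swap → [-1,-2,-5,4,3,6,8,5,1]
j→2, i→3; i≥j, return j=2. v = [-1,-2,-5,4,3,6,8,5,1]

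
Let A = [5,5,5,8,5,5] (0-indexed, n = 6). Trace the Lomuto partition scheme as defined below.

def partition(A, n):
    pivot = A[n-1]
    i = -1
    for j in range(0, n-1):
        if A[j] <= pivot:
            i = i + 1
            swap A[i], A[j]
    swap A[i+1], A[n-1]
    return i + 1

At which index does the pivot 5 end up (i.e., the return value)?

pivot = A[5] = 5; i = -1
j=0: A[0]=5 ≤ 5 → i=0, swap A[0],A[0] (no change) → [5,5,5,8,5,5]
j=1: A[1]=5 ≤ 5 → i=1, swap A[1],A[1] (no change) → [5,5,5,8,5,5]
j=2: A[2]=5 ≤ 5 → i=2, swap A[2],A[2] (no change) → [5,5,5,8,5,5]
j=3: A[3]=8 > 5 → no swap
j=4: A[4]=5 ≤ 5 → i=3, swap A[3],A[4] → [5,5,5,5,8,5]
final swap A[4],A[5] → [5,5,5,5,5,8]; return 4

4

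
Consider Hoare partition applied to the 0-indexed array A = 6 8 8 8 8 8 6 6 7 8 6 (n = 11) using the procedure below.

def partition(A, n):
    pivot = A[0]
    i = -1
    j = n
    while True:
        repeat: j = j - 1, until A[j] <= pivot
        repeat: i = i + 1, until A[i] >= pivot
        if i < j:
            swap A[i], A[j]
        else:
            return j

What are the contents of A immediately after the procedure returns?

pivot = A[0] = 6; i = -1, j = 11
j→10 (A[10]=6≤6), i→0 (A[0]=6≥6); i<j, swap → 6 8 8 8 8 8 6 6 7 8 6
j→7 (A[7]=6≤6), i→1 (A[1]=8≥6); i<j, swap → 6 6 8 8 8 8 6 8 7 8 6
j→6 (A[6]=6≤6), i→2 (A[2]=8≥6); i<j, swap → 6 6 6 8 8 8 8 8 7 8 6
j→2, i→3; i≥j, return j=2. A = 6 6 6 8 8 8 8 8 7 8 6

6 6 6 8 8 8 8 8 7 8 6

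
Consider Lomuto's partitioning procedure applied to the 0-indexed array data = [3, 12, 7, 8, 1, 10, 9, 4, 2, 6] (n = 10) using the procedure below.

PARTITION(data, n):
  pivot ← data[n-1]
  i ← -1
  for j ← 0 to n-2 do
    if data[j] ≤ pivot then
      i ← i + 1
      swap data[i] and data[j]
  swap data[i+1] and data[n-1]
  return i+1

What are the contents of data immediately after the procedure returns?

[3, 1, 4, 2, 6, 10, 9, 7, 8, 12]

pivot = data[9] = 6; i = -1
j=0: data[0]=3 ≤ 6 → i=0, swap data[0],data[0] (no change) → [3, 12, 7, 8, 1, 10, 9, 4, 2, 6]
j=1: data[1]=12 > 6 → no swap
j=2: data[2]=7 > 6 → no swap
j=3: data[3]=8 > 6 → no swap
j=4: data[4]=1 ≤ 6 → i=1, swap data[1],data[4] → [3, 1, 7, 8, 12, 10, 9, 4, 2, 6]
j=5: data[5]=10 > 6 → no swap
j=6: data[6]=9 > 6 → no swap
j=7: data[7]=4 ≤ 6 → i=2, swap data[2],data[7] → [3, 1, 4, 8, 12, 10, 9, 7, 2, 6]
j=8: data[8]=2 ≤ 6 → i=3, swap data[3],data[8] → [3, 1, 4, 2, 12, 10, 9, 7, 8, 6]
final swap data[4],data[9] → [3, 1, 4, 2, 6, 10, 9, 7, 8, 12]; return 4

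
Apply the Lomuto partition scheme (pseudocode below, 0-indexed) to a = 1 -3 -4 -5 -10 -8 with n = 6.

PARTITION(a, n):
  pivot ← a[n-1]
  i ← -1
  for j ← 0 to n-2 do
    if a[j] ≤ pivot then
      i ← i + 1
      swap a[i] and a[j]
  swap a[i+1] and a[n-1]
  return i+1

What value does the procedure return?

pivot=-8, i=-1
j=0: 1>-8, skip
j=1: -3>-8, skip
j=2: -4>-8, skip
j=3: -5>-8, skip
j=4: -10≤-8, i=0, swap(0,4) ⇒ -10 -3 -4 -5 1 -8
swap(1,5) ⇒ -10 -8 -4 -5 1 -3; return 1

1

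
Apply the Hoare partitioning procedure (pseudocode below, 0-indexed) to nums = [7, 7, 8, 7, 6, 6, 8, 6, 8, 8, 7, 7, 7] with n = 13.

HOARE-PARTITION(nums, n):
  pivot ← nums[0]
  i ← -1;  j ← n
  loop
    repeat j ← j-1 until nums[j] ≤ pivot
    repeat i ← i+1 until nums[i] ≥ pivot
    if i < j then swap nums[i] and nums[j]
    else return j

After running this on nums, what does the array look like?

[7, 7, 7, 6, 6, 6, 8, 7, 8, 8, 8, 7, 7]

pivot=7
j stops at 12 (7), i stops at 0 (7); swap ⇒ [7, 7, 8, 7, 6, 6, 8, 6, 8, 8, 7, 7, 7]
j stops at 11 (7), i stops at 1 (7); swap ⇒ [7, 7, 8, 7, 6, 6, 8, 6, 8, 8, 7, 7, 7]
j stops at 10 (7), i stops at 2 (8); swap ⇒ [7, 7, 7, 7, 6, 6, 8, 6, 8, 8, 8, 7, 7]
j stops at 7 (6), i stops at 3 (7); swap ⇒ [7, 7, 7, 6, 6, 6, 8, 7, 8, 8, 8, 7, 7]
j stops at 5, i stops at 6; i≥j ⇒ return 5. nums=[7, 7, 7, 6, 6, 6, 8, 7, 8, 8, 8, 7, 7]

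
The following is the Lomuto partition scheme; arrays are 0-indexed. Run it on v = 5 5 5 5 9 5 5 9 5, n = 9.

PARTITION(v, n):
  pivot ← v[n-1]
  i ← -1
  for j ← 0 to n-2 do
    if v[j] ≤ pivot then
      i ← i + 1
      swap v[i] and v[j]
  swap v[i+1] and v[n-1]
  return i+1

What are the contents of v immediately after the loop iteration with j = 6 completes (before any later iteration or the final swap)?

pivot=5, i=-1
j=0: 5≤5, i=0, swap(0,0) ⇒ 5 5 5 5 9 5 5 9 5
j=1: 5≤5, i=1, swap(1,1) ⇒ 5 5 5 5 9 5 5 9 5
j=2: 5≤5, i=2, swap(2,2) ⇒ 5 5 5 5 9 5 5 9 5
j=3: 5≤5, i=3, swap(3,3) ⇒ 5 5 5 5 9 5 5 9 5
j=4: 9>5, skip
j=5: 5≤5, i=4, swap(4,5) ⇒ 5 5 5 5 5 9 5 9 5
j=6: 5≤5, i=5, swap(5,6) ⇒ 5 5 5 5 5 5 9 9 5
(after j=6) v = 5 5 5 5 5 5 9 9 5

5 5 5 5 5 5 9 9 5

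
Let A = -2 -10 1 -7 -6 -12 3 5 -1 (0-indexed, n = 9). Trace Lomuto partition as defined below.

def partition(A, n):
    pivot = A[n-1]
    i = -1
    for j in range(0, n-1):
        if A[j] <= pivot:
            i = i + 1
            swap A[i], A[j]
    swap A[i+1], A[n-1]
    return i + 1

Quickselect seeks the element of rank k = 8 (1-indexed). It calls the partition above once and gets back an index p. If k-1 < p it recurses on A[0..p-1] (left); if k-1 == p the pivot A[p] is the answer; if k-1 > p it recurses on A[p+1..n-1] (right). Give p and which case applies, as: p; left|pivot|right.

pivot = A[8] = -1; i = -1
j=0: A[0]=-2 ≤ -1 → i=0, swap A[0],A[0] (no change) → -2 -10 1 -7 -6 -12 3 5 -1
j=1: A[1]=-10 ≤ -1 → i=1, swap A[1],A[1] (no change) → -2 -10 1 -7 -6 -12 3 5 -1
j=2: A[2]=1 > -1 → no swap
j=3: A[3]=-7 ≤ -1 → i=2, swap A[2],A[3] → -2 -10 -7 1 -6 -12 3 5 -1
j=4: A[4]=-6 ≤ -1 → i=3, swap A[3],A[4] → -2 -10 -7 -6 1 -12 3 5 -1
j=5: A[5]=-12 ≤ -1 → i=4, swap A[4],A[5] → -2 -10 -7 -6 -12 1 3 5 -1
j=6: A[6]=3 > -1 → no swap
j=7: A[7]=5 > -1 → no swap
final swap A[5],A[8] → -2 -10 -7 -6 -12 -1 3 5 1; return 5
p = 5; k-1 = 7 > 5 ⇒ right

5; right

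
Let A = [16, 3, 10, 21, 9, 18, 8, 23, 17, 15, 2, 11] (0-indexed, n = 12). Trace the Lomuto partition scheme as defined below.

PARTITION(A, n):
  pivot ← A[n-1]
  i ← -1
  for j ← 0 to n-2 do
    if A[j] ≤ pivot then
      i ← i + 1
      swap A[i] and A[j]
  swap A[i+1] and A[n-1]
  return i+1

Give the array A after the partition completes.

[3, 10, 9, 8, 2, 11, 21, 23, 17, 15, 16, 18]

pivot=11, i=-1
j=0: 16>11, skip
j=1: 3≤11, i=0, swap(0,1) ⇒ [3, 16, 10, 21, 9, 18, 8, 23, 17, 15, 2, 11]
j=2: 10≤11, i=1, swap(1,2) ⇒ [3, 10, 16, 21, 9, 18, 8, 23, 17, 15, 2, 11]
j=3: 21>11, skip
j=4: 9≤11, i=2, swap(2,4) ⇒ [3, 10, 9, 21, 16, 18, 8, 23, 17, 15, 2, 11]
j=5: 18>11, skip
j=6: 8≤11, i=3, swap(3,6) ⇒ [3, 10, 9, 8, 16, 18, 21, 23, 17, 15, 2, 11]
j=7: 23>11, skip
j=8: 17>11, skip
j=9: 15>11, skip
j=10: 2≤11, i=4, swap(4,10) ⇒ [3, 10, 9, 8, 2, 18, 21, 23, 17, 15, 16, 11]
swap(5,11) ⇒ [3, 10, 9, 8, 2, 11, 21, 23, 17, 15, 16, 18]; return 5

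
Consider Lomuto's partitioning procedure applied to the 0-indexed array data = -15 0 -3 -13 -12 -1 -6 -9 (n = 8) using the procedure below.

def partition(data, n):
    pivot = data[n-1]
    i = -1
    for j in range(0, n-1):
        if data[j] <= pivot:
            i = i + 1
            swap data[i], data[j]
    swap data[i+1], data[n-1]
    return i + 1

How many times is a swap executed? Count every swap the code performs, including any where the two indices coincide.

pivot = data[7] = -9; i = -1
j=0: data[0]=-15 ≤ -9 → i=0, swap data[0],data[0] (no change) → -15 0 -3 -13 -12 -1 -6 -9
j=1: data[1]=0 > -9 → no swap
j=2: data[2]=-3 > -9 → no swap
j=3: data[3]=-13 ≤ -9 → i=1, swap data[1],data[3] → -15 -13 -3 0 -12 -1 -6 -9
j=4: data[4]=-12 ≤ -9 → i=2, swap data[2],data[4] → -15 -13 -12 0 -3 -1 -6 -9
j=5: data[5]=-1 > -9 → no swap
j=6: data[6]=-6 > -9 → no swap
final swap data[3],data[7] → -15 -13 -12 -9 -3 -1 -6 0; return 3

4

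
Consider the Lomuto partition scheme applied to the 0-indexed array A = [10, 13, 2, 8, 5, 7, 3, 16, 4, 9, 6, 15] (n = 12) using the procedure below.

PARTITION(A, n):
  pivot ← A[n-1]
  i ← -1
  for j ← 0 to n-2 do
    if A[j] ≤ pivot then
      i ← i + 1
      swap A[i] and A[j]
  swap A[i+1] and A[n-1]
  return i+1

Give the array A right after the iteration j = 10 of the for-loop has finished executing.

[10, 13, 2, 8, 5, 7, 3, 4, 9, 6, 16, 15]

pivot = A[11] = 15; i = -1
j=0: A[0]=10 ≤ 15 → i=0, swap A[0],A[0] (no change) → [10, 13, 2, 8, 5, 7, 3, 16, 4, 9, 6, 15]
j=1: A[1]=13 ≤ 15 → i=1, swap A[1],A[1] (no change) → [10, 13, 2, 8, 5, 7, 3, 16, 4, 9, 6, 15]
j=2: A[2]=2 ≤ 15 → i=2, swap A[2],A[2] (no change) → [10, 13, 2, 8, 5, 7, 3, 16, 4, 9, 6, 15]
j=3: A[3]=8 ≤ 15 → i=3, swap A[3],A[3] (no change) → [10, 13, 2, 8, 5, 7, 3, 16, 4, 9, 6, 15]
j=4: A[4]=5 ≤ 15 → i=4, swap A[4],A[4] (no change) → [10, 13, 2, 8, 5, 7, 3, 16, 4, 9, 6, 15]
j=5: A[5]=7 ≤ 15 → i=5, swap A[5],A[5] (no change) → [10, 13, 2, 8, 5, 7, 3, 16, 4, 9, 6, 15]
j=6: A[6]=3 ≤ 15 → i=6, swap A[6],A[6] (no change) → [10, 13, 2, 8, 5, 7, 3, 16, 4, 9, 6, 15]
j=7: A[7]=16 > 15 → no swap
j=8: A[8]=4 ≤ 15 → i=7, swap A[7],A[8] → [10, 13, 2, 8, 5, 7, 3, 4, 16, 9, 6, 15]
j=9: A[9]=9 ≤ 15 → i=8, swap A[8],A[9] → [10, 13, 2, 8, 5, 7, 3, 4, 9, 16, 6, 15]
j=10: A[10]=6 ≤ 15 → i=9, swap A[9],A[10] → [10, 13, 2, 8, 5, 7, 3, 4, 9, 6, 16, 15]
(after j=10) A = [10, 13, 2, 8, 5, 7, 3, 4, 9, 6, 16, 15]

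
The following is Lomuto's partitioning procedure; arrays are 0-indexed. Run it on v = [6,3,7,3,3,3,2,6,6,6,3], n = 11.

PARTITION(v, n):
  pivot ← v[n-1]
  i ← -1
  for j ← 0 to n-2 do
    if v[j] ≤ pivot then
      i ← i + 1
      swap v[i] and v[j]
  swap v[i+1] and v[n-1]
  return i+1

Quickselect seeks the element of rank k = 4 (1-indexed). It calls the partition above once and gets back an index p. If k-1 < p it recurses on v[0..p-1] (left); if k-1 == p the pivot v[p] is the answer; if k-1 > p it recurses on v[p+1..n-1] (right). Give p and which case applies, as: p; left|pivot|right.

pivot = v[10] = 3; i = -1
j=0: v[0]=6 > 3 → no swap
j=1: v[1]=3 ≤ 3 → i=0, swap v[0],v[1] → [3,6,7,3,3,3,2,6,6,6,3]
j=2: v[2]=7 > 3 → no swap
j=3: v[3]=3 ≤ 3 → i=1, swap v[1],v[3] → [3,3,7,6,3,3,2,6,6,6,3]
j=4: v[4]=3 ≤ 3 → i=2, swap v[2],v[4] → [3,3,3,6,7,3,2,6,6,6,3]
j=5: v[5]=3 ≤ 3 → i=3, swap v[3],v[5] → [3,3,3,3,7,6,2,6,6,6,3]
j=6: v[6]=2 ≤ 3 → i=4, swap v[4],v[6] → [3,3,3,3,2,6,7,6,6,6,3]
j=7: v[7]=6 > 3 → no swap
j=8: v[8]=6 > 3 → no swap
j=9: v[9]=6 > 3 → no swap
final swap v[5],v[10] → [3,3,3,3,2,3,7,6,6,6,6]; return 5
p = 5; k-1 = 3 < 5 ⇒ left

5; left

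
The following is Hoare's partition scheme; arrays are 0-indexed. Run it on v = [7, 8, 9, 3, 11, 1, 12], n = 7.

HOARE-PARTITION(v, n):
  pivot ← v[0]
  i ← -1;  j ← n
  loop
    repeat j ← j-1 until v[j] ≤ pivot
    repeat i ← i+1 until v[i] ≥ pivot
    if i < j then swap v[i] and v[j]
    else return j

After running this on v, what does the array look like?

pivot=7
j stops at 5 (1), i stops at 0 (7); swap ⇒ [1, 8, 9, 3, 11, 7, 12]
j stops at 3 (3), i stops at 1 (8); swap ⇒ [1, 3, 9, 8, 11, 7, 12]
j stops at 1, i stops at 2; i≥j ⇒ return 1. v=[1, 3, 9, 8, 11, 7, 12]

[1, 3, 9, 8, 11, 7, 12]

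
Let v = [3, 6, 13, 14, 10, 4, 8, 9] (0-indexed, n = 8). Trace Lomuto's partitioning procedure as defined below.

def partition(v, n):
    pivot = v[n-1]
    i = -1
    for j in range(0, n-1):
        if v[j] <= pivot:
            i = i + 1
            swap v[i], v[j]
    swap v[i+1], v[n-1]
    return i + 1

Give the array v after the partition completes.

[3, 6, 4, 8, 9, 13, 14, 10]

pivot=9, i=-1
j=0: 3≤9, i=0, swap(0,0) ⇒ [3, 6, 13, 14, 10, 4, 8, 9]
j=1: 6≤9, i=1, swap(1,1) ⇒ [3, 6, 13, 14, 10, 4, 8, 9]
j=2: 13>9, skip
j=3: 14>9, skip
j=4: 10>9, skip
j=5: 4≤9, i=2, swap(2,5) ⇒ [3, 6, 4, 14, 10, 13, 8, 9]
j=6: 8≤9, i=3, swap(3,6) ⇒ [3, 6, 4, 8, 10, 13, 14, 9]
swap(4,7) ⇒ [3, 6, 4, 8, 9, 13, 14, 10]; return 4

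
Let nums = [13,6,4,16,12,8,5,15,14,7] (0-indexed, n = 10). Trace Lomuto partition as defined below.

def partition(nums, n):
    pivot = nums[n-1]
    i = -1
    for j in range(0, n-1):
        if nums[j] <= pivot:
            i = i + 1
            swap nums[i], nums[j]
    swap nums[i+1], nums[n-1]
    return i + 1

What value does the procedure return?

3

pivot=7, i=-1
j=0: 13>7, skip
j=1: 6≤7, i=0, swap(0,1) ⇒ [6,13,4,16,12,8,5,15,14,7]
j=2: 4≤7, i=1, swap(1,2) ⇒ [6,4,13,16,12,8,5,15,14,7]
j=3: 16>7, skip
j=4: 12>7, skip
j=5: 8>7, skip
j=6: 5≤7, i=2, swap(2,6) ⇒ [6,4,5,16,12,8,13,15,14,7]
j=7: 15>7, skip
j=8: 14>7, skip
swap(3,9) ⇒ [6,4,5,7,12,8,13,15,14,16]; return 3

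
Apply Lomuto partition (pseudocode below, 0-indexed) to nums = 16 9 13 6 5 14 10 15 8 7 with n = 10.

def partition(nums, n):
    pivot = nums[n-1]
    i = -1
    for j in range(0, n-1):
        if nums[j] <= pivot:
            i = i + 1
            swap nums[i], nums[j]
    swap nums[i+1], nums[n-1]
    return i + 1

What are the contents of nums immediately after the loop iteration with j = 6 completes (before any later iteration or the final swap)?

6 5 13 16 9 14 10 15 8 7

pivot=7, i=-1
j=0: 16>7, skip
j=1: 9>7, skip
j=2: 13>7, skip
j=3: 6≤7, i=0, swap(0,3) ⇒ 6 9 13 16 5 14 10 15 8 7
j=4: 5≤7, i=1, swap(1,4) ⇒ 6 5 13 16 9 14 10 15 8 7
j=5: 14>7, skip
j=6: 10>7, skip
(after j=6) nums = 6 5 13 16 9 14 10 15 8 7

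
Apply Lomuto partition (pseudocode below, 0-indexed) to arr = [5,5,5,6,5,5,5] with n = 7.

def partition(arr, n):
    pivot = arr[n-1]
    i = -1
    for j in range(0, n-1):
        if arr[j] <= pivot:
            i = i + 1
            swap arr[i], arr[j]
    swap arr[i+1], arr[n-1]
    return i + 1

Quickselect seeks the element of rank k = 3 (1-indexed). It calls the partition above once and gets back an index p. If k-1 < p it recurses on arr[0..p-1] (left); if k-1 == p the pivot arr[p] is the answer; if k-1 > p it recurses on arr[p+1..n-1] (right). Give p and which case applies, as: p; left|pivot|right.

pivot = arr[6] = 5; i = -1
j=0: arr[0]=5 ≤ 5 → i=0, swap arr[0],arr[0] (no change) → [5,5,5,6,5,5,5]
j=1: arr[1]=5 ≤ 5 → i=1, swap arr[1],arr[1] (no change) → [5,5,5,6,5,5,5]
j=2: arr[2]=5 ≤ 5 → i=2, swap arr[2],arr[2] (no change) → [5,5,5,6,5,5,5]
j=3: arr[3]=6 > 5 → no swap
j=4: arr[4]=5 ≤ 5 → i=3, swap arr[3],arr[4] → [5,5,5,5,6,5,5]
j=5: arr[5]=5 ≤ 5 → i=4, swap arr[4],arr[5] → [5,5,5,5,5,6,5]
final swap arr[5],arr[6] → [5,5,5,5,5,5,6]; return 5
p = 5; k-1 = 2 < 5 ⇒ left

5; left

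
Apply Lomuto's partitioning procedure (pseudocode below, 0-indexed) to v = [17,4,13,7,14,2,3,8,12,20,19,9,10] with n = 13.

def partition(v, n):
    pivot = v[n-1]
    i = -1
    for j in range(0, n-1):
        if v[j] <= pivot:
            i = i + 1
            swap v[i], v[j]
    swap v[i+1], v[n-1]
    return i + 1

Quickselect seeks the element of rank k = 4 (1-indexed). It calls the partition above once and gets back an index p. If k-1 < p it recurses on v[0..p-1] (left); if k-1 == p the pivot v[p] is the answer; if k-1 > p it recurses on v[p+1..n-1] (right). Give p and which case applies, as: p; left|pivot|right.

pivot=10, i=-1
j=0: 17>10, skip
j=1: 4≤10, i=0, swap(0,1) ⇒ [4,17,13,7,14,2,3,8,12,20,19,9,10]
j=2: 13>10, skip
j=3: 7≤10, i=1, swap(1,3) ⇒ [4,7,13,17,14,2,3,8,12,20,19,9,10]
j=4: 14>10, skip
j=5: 2≤10, i=2, swap(2,5) ⇒ [4,7,2,17,14,13,3,8,12,20,19,9,10]
j=6: 3≤10, i=3, swap(3,6) ⇒ [4,7,2,3,14,13,17,8,12,20,19,9,10]
j=7: 8≤10, i=4, swap(4,7) ⇒ [4,7,2,3,8,13,17,14,12,20,19,9,10]
j=8: 12>10, skip
j=9: 20>10, skip
j=10: 19>10, skip
j=11: 9≤10, i=5, swap(5,11) ⇒ [4,7,2,3,8,9,17,14,12,20,19,13,10]
swap(6,12) ⇒ [4,7,2,3,8,9,10,14,12,20,19,13,17]; return 6
p = 6; k-1 = 3 < 6 ⇒ left

6; left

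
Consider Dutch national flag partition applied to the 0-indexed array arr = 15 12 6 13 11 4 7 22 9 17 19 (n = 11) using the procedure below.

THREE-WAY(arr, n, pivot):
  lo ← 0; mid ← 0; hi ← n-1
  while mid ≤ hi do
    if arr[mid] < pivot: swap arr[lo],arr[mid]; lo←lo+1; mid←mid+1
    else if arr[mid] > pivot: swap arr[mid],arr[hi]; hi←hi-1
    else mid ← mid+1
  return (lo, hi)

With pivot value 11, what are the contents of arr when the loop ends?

lo=0 mid=0 hi=10
15>11: swap(0,10), hi=9 ⇒ 19 12 6 13 11 4 7 22 9 17 15
19>11: swap(0,9), hi=8 ⇒ 17 12 6 13 11 4 7 22 9 19 15
17>11: swap(0,8), hi=7 ⇒ 9 12 6 13 11 4 7 22 17 19 15
9<11: swap(0,0), lo=1 mid=1 ⇒ 9 12 6 13 11 4 7 22 17 19 15
12>11: swap(1,7), hi=6 ⇒ 9 22 6 13 11 4 7 12 17 19 15
22>11: swap(1,6), hi=5 ⇒ 9 7 6 13 11 4 22 12 17 19 15
7<11: swap(1,1), lo=2 mid=2 ⇒ 9 7 6 13 11 4 22 12 17 19 15
6<11: swap(2,2), lo=3 mid=3 ⇒ 9 7 6 13 11 4 22 12 17 19 15
13>11: swap(3,5), hi=4 ⇒ 9 7 6 4 11 13 22 12 17 19 15
4<11: swap(3,3), lo=4 mid=4 ⇒ 9 7 6 4 11 13 22 12 17 19 15
11=11: mid=5
done. lo=4 hi=4; arr=9 7 6 4 11 13 22 12 17 19 15

9 7 6 4 11 13 22 12 17 19 15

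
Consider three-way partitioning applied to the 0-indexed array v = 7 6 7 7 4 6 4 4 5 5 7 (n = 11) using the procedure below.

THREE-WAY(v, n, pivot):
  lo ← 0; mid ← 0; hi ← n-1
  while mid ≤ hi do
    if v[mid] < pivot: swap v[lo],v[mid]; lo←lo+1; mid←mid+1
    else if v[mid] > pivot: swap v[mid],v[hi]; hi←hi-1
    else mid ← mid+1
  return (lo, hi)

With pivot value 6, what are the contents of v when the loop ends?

5 5 4 4 4 6 6 7 7 7 7

lo=0 mid=0 hi=10
7>6: swap(0,10), hi=9 ⇒ 7 6 7 7 4 6 4 4 5 5 7
7>6: swap(0,9), hi=8 ⇒ 5 6 7 7 4 6 4 4 5 7 7
5<6: swap(0,0), lo=1 mid=1 ⇒ 5 6 7 7 4 6 4 4 5 7 7
6=6: mid=2
7>6: swap(2,8), hi=7 ⇒ 5 6 5 7 4 6 4 4 7 7 7
5<6: swap(1,2), lo=2 mid=3 ⇒ 5 5 6 7 4 6 4 4 7 7 7
7>6: swap(3,7), hi=6 ⇒ 5 5 6 4 4 6 4 7 7 7 7
4<6: swap(2,3), lo=3 mid=4 ⇒ 5 5 4 6 4 6 4 7 7 7 7
4<6: swap(3,4), lo=4 mid=5 ⇒ 5 5 4 4 6 6 4 7 7 7 7
6=6: mid=6
4<6: swap(4,6), lo=5 mid=7 ⇒ 5 5 4 4 4 6 6 7 7 7 7
done. lo=5 hi=6; v=5 5 4 4 4 6 6 7 7 7 7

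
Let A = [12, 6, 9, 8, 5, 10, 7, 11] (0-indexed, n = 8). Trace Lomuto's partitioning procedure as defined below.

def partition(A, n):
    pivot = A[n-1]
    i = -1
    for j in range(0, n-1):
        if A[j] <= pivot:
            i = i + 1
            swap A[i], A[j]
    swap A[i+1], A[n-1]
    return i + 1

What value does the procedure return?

6

pivot = A[7] = 11; i = -1
j=0: A[0]=12 > 11 → no swap
j=1: A[1]=6 ≤ 11 → i=0, swap A[0],A[1] → [6, 12, 9, 8, 5, 10, 7, 11]
j=2: A[2]=9 ≤ 11 → i=1, swap A[1],A[2] → [6, 9, 12, 8, 5, 10, 7, 11]
j=3: A[3]=8 ≤ 11 → i=2, swap A[2],A[3] → [6, 9, 8, 12, 5, 10, 7, 11]
j=4: A[4]=5 ≤ 11 → i=3, swap A[3],A[4] → [6, 9, 8, 5, 12, 10, 7, 11]
j=5: A[5]=10 ≤ 11 → i=4, swap A[4],A[5] → [6, 9, 8, 5, 10, 12, 7, 11]
j=6: A[6]=7 ≤ 11 → i=5, swap A[5],A[6] → [6, 9, 8, 5, 10, 7, 12, 11]
final swap A[6],A[7] → [6, 9, 8, 5, 10, 7, 11, 12]; return 6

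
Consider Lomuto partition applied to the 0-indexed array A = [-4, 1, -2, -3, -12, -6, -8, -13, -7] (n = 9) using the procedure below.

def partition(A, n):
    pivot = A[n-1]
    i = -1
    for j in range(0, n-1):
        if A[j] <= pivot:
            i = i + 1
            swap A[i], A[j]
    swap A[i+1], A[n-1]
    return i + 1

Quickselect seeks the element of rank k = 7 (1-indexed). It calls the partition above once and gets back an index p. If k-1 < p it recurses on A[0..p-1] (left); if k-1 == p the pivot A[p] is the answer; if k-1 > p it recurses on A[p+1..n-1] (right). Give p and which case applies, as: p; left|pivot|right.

pivot=-7, i=-1
j=0: -4>-7, skip
j=1: 1>-7, skip
j=2: -2>-7, skip
j=3: -3>-7, skip
j=4: -12≤-7, i=0, swap(0,4) ⇒ [-12, 1, -2, -3, -4, -6, -8, -13, -7]
j=5: -6>-7, skip
j=6: -8≤-7, i=1, swap(1,6) ⇒ [-12, -8, -2, -3, -4, -6, 1, -13, -7]
j=7: -13≤-7, i=2, swap(2,7) ⇒ [-12, -8, -13, -3, -4, -6, 1, -2, -7]
swap(3,8) ⇒ [-12, -8, -13, -7, -4, -6, 1, -2, -3]; return 3
p = 3; k-1 = 6 > 3 ⇒ right

3; right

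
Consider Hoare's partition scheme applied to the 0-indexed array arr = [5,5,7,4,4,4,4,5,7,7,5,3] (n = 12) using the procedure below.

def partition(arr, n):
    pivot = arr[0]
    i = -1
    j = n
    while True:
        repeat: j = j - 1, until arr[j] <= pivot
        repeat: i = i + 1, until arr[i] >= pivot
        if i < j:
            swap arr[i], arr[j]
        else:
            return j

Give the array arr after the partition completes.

[3,5,5,4,4,4,4,7,7,7,5,5]

pivot = arr[0] = 5; i = -1, j = 12
j→11 (arr[11]=3≤5), i→0 (arr[0]=5≥5); i<j, swap → [3,5,7,4,4,4,4,5,7,7,5,5]
j→10 (arr[10]=5≤5), i→1 (arr[1]=5≥5); i<j, swap → [3,5,7,4,4,4,4,5,7,7,5,5]
j→7 (arr[7]=5≤5), i→2 (arr[2]=7≥5); i<j, swap → [3,5,5,4,4,4,4,7,7,7,5,5]
j→6, i→7; i≥j, return j=6. arr = [3,5,5,4,4,4,4,7,7,7,5,5]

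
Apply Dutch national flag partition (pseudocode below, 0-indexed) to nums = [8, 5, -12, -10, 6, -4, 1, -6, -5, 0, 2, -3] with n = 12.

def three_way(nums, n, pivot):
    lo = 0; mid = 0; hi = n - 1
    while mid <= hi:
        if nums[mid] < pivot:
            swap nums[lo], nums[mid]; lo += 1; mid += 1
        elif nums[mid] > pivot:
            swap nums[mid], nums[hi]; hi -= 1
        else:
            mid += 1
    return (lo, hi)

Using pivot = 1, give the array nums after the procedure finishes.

[-3, 0, -12, -10, -5, -4, -6, 1, 6, 2, 5, 8]

pivot = 1; lo=0, mid=0, hi=11
nums[mid]=8>1: swap nums[0],nums[11]; hi=10 → [-3, 5, -12, -10, 6, -4, 1, -6, -5, 0, 2, 8]
nums[mid]=-3<1: swap nums[0],nums[0]; lo=1,mid=1 → [-3, 5, -12, -10, 6, -4, 1, -6, -5, 0, 2, 8]
nums[mid]=5>1: swap nums[1],nums[10]; hi=9 → [-3, 2, -12, -10, 6, -4, 1, -6, -5, 0, 5, 8]
nums[mid]=2>1: swap nums[1],nums[9]; hi=8 → [-3, 0, -12, -10, 6, -4, 1, -6, -5, 2, 5, 8]
nums[mid]=0<1: swap nums[1],nums[1]; lo=2,mid=2 → [-3, 0, -12, -10, 6, -4, 1, -6, -5, 2, 5, 8]
nums[mid]=-12<1: swap nums[2],nums[2]; lo=3,mid=3 → [-3, 0, -12, -10, 6, -4, 1, -6, -5, 2, 5, 8]
nums[mid]=-10<1: swap nums[3],nums[3]; lo=4,mid=4 → [-3, 0, -12, -10, 6, -4, 1, -6, -5, 2, 5, 8]
nums[mid]=6>1: swap nums[4],nums[8]; hi=7 → [-3, 0, -12, -10, -5, -4, 1, -6, 6, 2, 5, 8]
nums[mid]=-5<1: swap nums[4],nums[4]; lo=5,mid=5 → [-3, 0, -12, -10, -5, -4, 1, -6, 6, 2, 5, 8]
nums[mid]=-4<1: swap nums[5],nums[5]; lo=6,mid=6 → [-3, 0, -12, -10, -5, -4, 1, -6, 6, 2, 5, 8]
nums[mid]=1=1: mid=7
nums[mid]=-6<1: swap nums[6],nums[7]; lo=7,mid=8 → [-3, 0, -12, -10, -5, -4, -6, 1, 6, 2, 5, 8]
end: lo=7, hi=7; nums = [-3, 0, -12, -10, -5, -4, -6, 1, 6, 2, 5, 8]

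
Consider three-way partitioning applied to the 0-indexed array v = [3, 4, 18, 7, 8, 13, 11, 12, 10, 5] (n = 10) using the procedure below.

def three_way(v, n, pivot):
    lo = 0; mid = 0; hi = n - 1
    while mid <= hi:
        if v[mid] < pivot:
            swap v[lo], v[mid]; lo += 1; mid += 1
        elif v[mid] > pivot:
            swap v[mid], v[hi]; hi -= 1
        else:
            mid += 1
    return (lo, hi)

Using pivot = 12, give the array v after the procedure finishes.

lo=0 mid=0 hi=9
3<12: swap(0,0), lo=1 mid=1 ⇒ [3, 4, 18, 7, 8, 13, 11, 12, 10, 5]
4<12: swap(1,1), lo=2 mid=2 ⇒ [3, 4, 18, 7, 8, 13, 11, 12, 10, 5]
18>12: swap(2,9), hi=8 ⇒ [3, 4, 5, 7, 8, 13, 11, 12, 10, 18]
5<12: swap(2,2), lo=3 mid=3 ⇒ [3, 4, 5, 7, 8, 13, 11, 12, 10, 18]
7<12: swap(3,3), lo=4 mid=4 ⇒ [3, 4, 5, 7, 8, 13, 11, 12, 10, 18]
8<12: swap(4,4), lo=5 mid=5 ⇒ [3, 4, 5, 7, 8, 13, 11, 12, 10, 18]
13>12: swap(5,8), hi=7 ⇒ [3, 4, 5, 7, 8, 10, 11, 12, 13, 18]
10<12: swap(5,5), lo=6 mid=6 ⇒ [3, 4, 5, 7, 8, 10, 11, 12, 13, 18]
11<12: swap(6,6), lo=7 mid=7 ⇒ [3, 4, 5, 7, 8, 10, 11, 12, 13, 18]
12=12: mid=8
done. lo=7 hi=7; v=[3, 4, 5, 7, 8, 10, 11, 12, 13, 18]

[3, 4, 5, 7, 8, 10, 11, 12, 13, 18]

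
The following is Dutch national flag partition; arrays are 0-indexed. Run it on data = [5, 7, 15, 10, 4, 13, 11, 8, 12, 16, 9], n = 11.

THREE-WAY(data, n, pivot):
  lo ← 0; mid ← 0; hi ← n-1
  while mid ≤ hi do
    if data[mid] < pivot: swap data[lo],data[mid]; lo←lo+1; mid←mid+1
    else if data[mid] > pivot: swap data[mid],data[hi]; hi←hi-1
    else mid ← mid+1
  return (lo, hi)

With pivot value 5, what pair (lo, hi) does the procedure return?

pivot = 5; lo=0, mid=0, hi=10
data[mid]=5=5: mid=1
data[mid]=7>5: swap data[1],data[10]; hi=9 → [5, 9, 15, 10, 4, 13, 11, 8, 12, 16, 7]
data[mid]=9>5: swap data[1],data[9]; hi=8 → [5, 16, 15, 10, 4, 13, 11, 8, 12, 9, 7]
data[mid]=16>5: swap data[1],data[8]; hi=7 → [5, 12, 15, 10, 4, 13, 11, 8, 16, 9, 7]
data[mid]=12>5: swap data[1],data[7]; hi=6 → [5, 8, 15, 10, 4, 13, 11, 12, 16, 9, 7]
data[mid]=8>5: swap data[1],data[6]; hi=5 → [5, 11, 15, 10, 4, 13, 8, 12, 16, 9, 7]
data[mid]=11>5: swap data[1],data[5]; hi=4 → [5, 13, 15, 10, 4, 11, 8, 12, 16, 9, 7]
data[mid]=13>5: swap data[1],data[4]; hi=3 → [5, 4, 15, 10, 13, 11, 8, 12, 16, 9, 7]
data[mid]=4<5: swap data[0],data[1]; lo=1,mid=2 → [4, 5, 15, 10, 13, 11, 8, 12, 16, 9, 7]
data[mid]=15>5: swap data[2],data[3]; hi=2 → [4, 5, 10, 15, 13, 11, 8, 12, 16, 9, 7]
data[mid]=10>5: swap data[2],data[2]; hi=1 → [4, 5, 10, 15, 13, 11, 8, 12, 16, 9, 7]
end: lo=1, hi=1; data = [4, 5, 10, 15, 13, 11, 8, 12, 16, 9, 7]

(1, 1)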